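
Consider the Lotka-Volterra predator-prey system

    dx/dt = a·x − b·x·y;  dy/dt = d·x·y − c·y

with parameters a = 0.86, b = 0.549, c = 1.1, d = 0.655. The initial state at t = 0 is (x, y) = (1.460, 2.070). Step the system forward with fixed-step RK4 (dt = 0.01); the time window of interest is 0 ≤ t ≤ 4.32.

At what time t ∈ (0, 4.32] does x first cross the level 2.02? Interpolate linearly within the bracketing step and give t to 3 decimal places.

t=0.000: state=(1.460, 2.070)
step 1 (dt=0.01): k1=(-0.404, -0.297), k2=(-0.402, -0.300), k3=(-0.402, -0.300), k4=(-0.400, -0.302); state += dt/6·(k1+2k2+2k3+k4)
t=0.010: state=(1.456, 2.067)
t=0.020: state=(1.452, 2.064)
t=0.030: state=(1.448, 2.061)
continuing one RK4 step at a time; state shown every 20 steps (Δt=0.2):
t=0.200: state=(1.386, 2.001)
t=0.400: state=(1.328, 1.918)
t=0.600: state=(1.284, 1.826)
t=0.800: state=(1.254, 1.731)
t=1.000: state=(1.238, 1.635)
t=1.200: state=(1.235, 1.543)
t=1.400: state=(1.245, 1.456)
t=1.600: state=(1.265, 1.377)
t=1.800: state=(1.297, 1.307)
t=2.000: state=(1.339, 1.246)
t=2.200: state=(1.391, 1.196)
t=2.400: state=(1.452, 1.156)
t=2.600: state=(1.521, 1.127)
t=2.800: state=(1.598, 1.110)
t=3.000: state=(1.681, 1.104)
t=3.200: state=(1.768, 1.110)
t=3.400: state=(1.857, 1.130)
t=3.600: state=(1.945, 1.163)
t=3.770: state=(2.016, 1.203)
next step: t=3.780: state=(2.020, 1.206) — x has crossed 2.02
linear interpolation between t=3.770 (2.01634) and t=3.780 (2.02035) → t≈3.779

t = 3.779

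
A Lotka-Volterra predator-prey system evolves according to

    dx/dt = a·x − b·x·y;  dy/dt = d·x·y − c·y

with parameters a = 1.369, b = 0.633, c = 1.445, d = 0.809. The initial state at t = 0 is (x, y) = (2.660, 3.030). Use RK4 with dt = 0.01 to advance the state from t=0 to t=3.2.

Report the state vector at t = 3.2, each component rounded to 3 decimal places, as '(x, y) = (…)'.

(x, y) = (1.955, 1.170)

t=0.000: state=(2.660, 3.030)
step 1 (dt=0.01): k1=(-1.460, 2.142), k2=(-1.474, 2.132), k3=(-1.474, 2.131), k4=(-1.488, 2.121); state += dt/6·(k1+2k2+2k3+k4)
t=0.010: state=(2.645, 3.051)
t=0.020: state=(2.630, 3.072)
t=0.030: state=(2.615, 3.093)
continuing one RK4 step at a time; state shown every 20 steps (Δt=0.2):
t=0.200: state=(2.325, 3.400)
t=0.400: state=(1.959, 3.601)
t=0.600: state=(1.629, 3.603)
t=0.800: state=(1.370, 3.436)
t=1.000: state=(1.186, 3.162)
t=1.200: state=(1.066, 2.839)
t=1.400: state=(0.999, 2.511)
t=1.600: state=(0.975, 2.206)
t=1.800: state=(0.987, 1.935)
t=2.000: state=(1.031, 1.706)
t=2.200: state=(1.106, 1.518)
t=2.400: state=(1.212, 1.371)
t=2.600: state=(1.349, 1.263)
t=2.800: state=(1.519, 1.192)
t=3.000: state=(1.722, 1.160)
t=3.200: state=(1.955, 1.170)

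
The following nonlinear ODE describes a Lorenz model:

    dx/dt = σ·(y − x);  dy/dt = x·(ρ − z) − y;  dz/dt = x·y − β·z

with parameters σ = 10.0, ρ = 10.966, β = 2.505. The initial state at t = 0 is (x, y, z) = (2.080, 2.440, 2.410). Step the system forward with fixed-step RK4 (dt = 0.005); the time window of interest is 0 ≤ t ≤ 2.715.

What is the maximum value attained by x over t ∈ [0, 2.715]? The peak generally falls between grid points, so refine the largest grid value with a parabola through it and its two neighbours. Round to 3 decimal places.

t=0.000: state=(2.080, 2.440, 2.410)
step 1 (dt=0.005): k1=(3.600, 15.356, -0.962), k2=(3.894, 15.400, -0.854), k3=(3.888, 15.406, -0.852), k4=(4.176, 15.455, -0.742); state += dt/6·(k1+2k2+2k3+k4)
t=0.005: state=(2.099, 2.517, 2.406)
t=0.010: state=(2.122, 2.595, 2.403)
t=0.015: state=(2.147, 2.673, 2.401)
continuing one RK4 step at a time; state shown every 20 steps (Δt=0.1):
t=0.100: state=(2.921, 4.178, 2.601)
t=0.200: state=(4.549, 6.527, 3.809)
t=0.300: state=(6.728, 8.941, 6.936)
t=0.400: state=(8.406, 9.198, 11.801)
t=0.500: state=(7.893, 6.142, 14.956)
t=0.600: state=(5.550, 3.026, 14.305)
t=0.700: state=(3.411, 1.775, 12.018)
t=0.800: state=(2.287, 1.619, 9.754)
t=0.900: state=(1.950, 1.890, 7.909)
t=1.000: state=(2.097, 2.431, 6.536)
t=1.100: state=(2.606, 3.291, 5.679)
t=1.200: state=(3.479, 4.546, 5.476)
t=1.300: state=(4.727, 6.129, 6.220)
t=1.400: state=(6.161, 7.519, 8.204)
t=1.500: state=(7.159, 7.647, 11.008)
t=1.600: state=(6.965, 6.110, 12.980)
t=1.700: state=(5.700, 4.211, 12.980)
t=1.800: state=(4.311, 3.129, 11.677)
t=1.900: state=(3.432, 2.858, 10.078)
t=2.000: state=(3.132, 3.083, 8.686)
t=2.100: state=(3.292, 3.644, 7.705)
t=2.200: state=(3.811, 4.485, 7.271)
t=2.300: state=(4.609, 5.506, 7.531)
t=2.400: state=(5.526, 6.408, 8.571)
t=2.500: state=(6.235, 6.698, 10.151)
t=2.600: state=(6.348, 6.095, 11.528)
t=2.700: state=(5.793, 5.007, 11.968)
t=2.715: state=(5.672, 4.848, 11.943)
largest grid value and its neighbours: x(0.425)=8.52493, x(0.430)=8.52908, x(0.435)=8.52645
parabola through these three points peaks at t≈0.431 with x≈8.52913

max x = 8.529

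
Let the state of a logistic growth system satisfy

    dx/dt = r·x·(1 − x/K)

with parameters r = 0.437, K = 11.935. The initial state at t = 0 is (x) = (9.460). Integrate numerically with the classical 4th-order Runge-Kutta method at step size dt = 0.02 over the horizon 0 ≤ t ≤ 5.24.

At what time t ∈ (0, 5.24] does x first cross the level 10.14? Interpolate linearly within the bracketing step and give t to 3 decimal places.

t = 0.894

t=0.000: state=(9.460)
step 1 (dt=0.02): k1=(0.857), k2=(0.855), k3=(0.855), k4=(0.853); state += dt/6·(k1+2k2+2k3+k4)
t=0.020: state=(9.477)
t=0.040: state=(9.494)
t=0.060: state=(9.511)
continuing one RK4 step at a time; state shown every 10 steps (Δt=0.2):
t=0.200: state=(9.627)
t=0.400: state=(9.785)
t=0.600: state=(9.935)
t=0.800: state=(10.076)
t=0.880: state=(10.131)
next step: t=0.900: state=(10.144) — x has crossed 10.14
linear interpolation between t=0.880 (10.13069) and t=0.900 (10.14404) → t≈0.894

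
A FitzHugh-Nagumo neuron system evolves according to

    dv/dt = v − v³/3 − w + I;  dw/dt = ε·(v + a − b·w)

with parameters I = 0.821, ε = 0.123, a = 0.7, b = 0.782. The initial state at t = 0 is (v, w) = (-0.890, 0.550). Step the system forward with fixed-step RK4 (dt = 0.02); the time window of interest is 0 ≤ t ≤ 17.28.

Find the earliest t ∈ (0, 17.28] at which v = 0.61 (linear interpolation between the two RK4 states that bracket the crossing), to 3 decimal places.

t = 9.932

t=0.000: state=(-0.890, 0.550)
step 1 (dt=0.02): k1=(-0.384, -0.076), k2=(-0.384, -0.077), k3=(-0.384, -0.077), k4=(-0.384, -0.077); state += dt/6·(k1+2k2+2k3+k4)
t=0.020: state=(-0.898, 0.548)
t=0.040: state=(-0.905, 0.547)
t=0.060: state=(-0.913, 0.545)
continuing one RK4 step at a time; state shown every 50 steps (Δt=1):
t=1.000: state=(-1.226, 0.456)
t=2.000: state=(-1.362, 0.342)
t=3.000: state=(-1.347, 0.233)
t=4.000: state=(-1.270, 0.140)
t=5.000: state=(-1.165, 0.066)
t=6.000: state=(-1.036, 0.013)
t=7.000: state=(-0.874, -0.018)
t=8.000: state=(-0.642, -0.024)
t=9.000: state=(-0.230, 0.007)
t=9.920: state=(0.595, 0.097)
next step: t=9.940: state=(0.620, 0.100) — v has crossed 0.61
linear interpolation between t=9.920 (0.59492) and t=9.940 (0.62003) → t≈9.932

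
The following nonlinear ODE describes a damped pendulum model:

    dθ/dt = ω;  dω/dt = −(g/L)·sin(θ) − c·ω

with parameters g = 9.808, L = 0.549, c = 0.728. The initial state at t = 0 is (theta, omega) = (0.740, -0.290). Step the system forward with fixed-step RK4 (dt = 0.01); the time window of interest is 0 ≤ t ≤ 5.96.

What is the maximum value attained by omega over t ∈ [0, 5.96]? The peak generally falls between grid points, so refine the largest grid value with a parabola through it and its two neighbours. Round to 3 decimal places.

t=0.000: state=(0.740, -0.290)
step 1 (dt=0.01): k1=(-0.290, -11.835), k2=(-0.349, -11.773), k3=(-0.349, -11.769), k4=(-0.408, -11.703); state += dt/6·(k1+2k2+2k3+k4)
t=0.010: state=(0.737, -0.408)
t=0.020: state=(0.732, -0.524)
t=0.030: state=(0.726, -0.639)
continuing one RK4 step at a time; state shown every 20 steps (Δt=0.2):
t=0.200: state=(0.472, -2.216)
t=0.400: state=(-0.043, -2.617)
t=0.600: state=(-0.461, -1.355)
t=0.800: state=(-0.544, 0.524)
t=1.000: state=(-0.289, 1.852)
t=1.200: state=(0.108, 1.885)
t=1.400: state=(0.385, 0.747)
t=1.600: state=(0.388, -0.681)
t=1.800: state=(0.153, -1.511)
t=2.000: state=(-0.145, -1.296)
t=2.200: state=(-0.313, -0.307)
t=2.400: state=(-0.264, 0.734)
t=2.600: state=(-0.059, 1.186)
t=2.800: state=(0.155, 0.838)
t=3.000: state=(0.244, 0.017)
t=3.200: state=(0.169, -0.703)
t=3.400: state=(-0.001, -0.890)
t=3.600: state=(-0.147, -0.495)
t=3.800: state=(-0.182, 0.154)
t=4.000: state=(-0.098, 0.620)
t=4.200: state=(0.035, 0.636)
t=4.400: state=(0.129, 0.252)
t=4.600: state=(0.129, -0.237)
t=4.800: state=(0.049, -0.512)
t=5.000: state=(-0.051, -0.430)
t=5.200: state=(-0.106, -0.090)
t=5.400: state=(-0.087, 0.260)
t=5.600: state=(-0.016, 0.400)
t=5.800: state=(0.055, 0.271)
t=5.960: state=(0.081, 0.048)
largest grid value and its neighbours: omega(1.090)=2.04452, omega(1.100)=2.04768, omega(1.110)=2.04720
parabola through these three points peaks at t≈1.104 with omega≈2.04793

max omega = 2.048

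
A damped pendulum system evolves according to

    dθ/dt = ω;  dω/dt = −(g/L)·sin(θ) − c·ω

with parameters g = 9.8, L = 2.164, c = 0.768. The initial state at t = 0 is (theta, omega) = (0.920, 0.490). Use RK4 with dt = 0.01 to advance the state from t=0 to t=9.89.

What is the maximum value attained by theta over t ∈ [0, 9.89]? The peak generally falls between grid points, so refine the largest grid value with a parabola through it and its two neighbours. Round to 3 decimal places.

max theta = 0.951

t=0.000: state=(0.920, 0.490)
step 1 (dt=0.01): k1=(0.490, -3.979), k2=(0.470, -3.971), k3=(0.470, -3.971), k4=(0.450, -3.962); state += dt/6·(k1+2k2+2k3+k4)
t=0.010: state=(0.925, 0.450)
t=0.020: state=(0.929, 0.411)
t=0.030: state=(0.933, 0.371)
continuing one RK4 step at a time; state shown every 50 steps (Δt=0.5):
t=0.500: state=(0.725, -1.116)
t=1.000: state=(0.025, -1.417)
t=1.500: state=(-0.471, -0.450)
t=2.000: state=(-0.419, 0.573)
t=2.500: state=(-0.035, 0.806)
t=3.000: state=(0.256, 0.283)
t=3.500: state=(0.238, -0.311)
t=4.000: state=(0.024, -0.454)
t=4.500: state=(-0.142, -0.165)
t=5.000: state=(-0.134, 0.172)
t=5.500: state=(-0.014, 0.256)
t=6.000: state=(0.080, 0.094)
t=6.500: state=(0.075, -0.096)
t=7.000: state=(0.008, -0.144)
t=7.500: state=(-0.045, -0.053)
t=8.000: state=(-0.042, 0.054)
t=8.500: state=(-0.005, 0.081)
t=9.000: state=(0.025, 0.030)
t=9.500: state=(0.024, -0.030)
t=9.890: state=(0.008, -0.047)
largest grid value and its neighbours: theta(0.120)=0.95073, theta(0.130)=0.95082, theta(0.140)=0.95054
parabola through these three points peaks at t≈0.127 with theta≈0.95083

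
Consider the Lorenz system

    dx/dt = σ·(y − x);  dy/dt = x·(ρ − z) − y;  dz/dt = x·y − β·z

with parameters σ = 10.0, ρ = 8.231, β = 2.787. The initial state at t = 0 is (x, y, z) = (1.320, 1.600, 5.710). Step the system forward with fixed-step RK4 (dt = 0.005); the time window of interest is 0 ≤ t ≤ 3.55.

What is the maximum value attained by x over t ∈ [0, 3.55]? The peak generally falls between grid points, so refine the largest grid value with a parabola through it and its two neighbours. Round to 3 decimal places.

max x = 6.253

t=0.000: state=(1.320, 1.600, 5.710)
step 1 (dt=0.005): k1=(2.800, 1.728, -13.802), k2=(2.773, 1.787, -13.689), k3=(2.775, 1.786, -13.689), k4=(2.751, 1.845, -13.577); state += dt/6·(k1+2k2+2k3+k4)
t=0.005: state=(1.334, 1.609, 5.642)
t=0.010: state=(1.348, 1.618, 5.574)
t=0.015: state=(1.361, 1.629, 5.508)
continuing one RK4 step at a time; state shown every 40 steps (Δt=0.2):
t=0.200: state=(1.954, 2.399, 3.768)
t=0.400: state=(3.282, 4.182, 3.501)
t=0.600: state=(5.355, 6.355, 5.727)
t=0.800: state=(6.168, 5.792, 9.181)
t=1.000: state=(4.505, 3.583, 8.988)
t=1.200: state=(3.322, 3.090, 6.979)
t=1.400: state=(3.436, 3.733, 5.705)
t=1.600: state=(4.324, 4.854, 5.862)
t=1.800: state=(5.196, 5.433, 7.284)
t=2.000: state=(5.069, 4.744, 8.283)
t=2.200: state=(4.304, 3.968, 7.795)
t=2.400: state=(3.943, 3.926, 6.879)
t=2.600: state=(4.173, 4.389, 6.509)
t=2.800: state=(4.642, 4.849, 6.900)
t=3.000: state=(4.845, 4.823, 7.539)
t=3.200: state=(4.610, 4.435, 7.675)
t=3.400: state=(4.309, 4.213, 7.309)
t=3.550: state=(4.250, 4.267, 7.021)
largest grid value and its neighbours: x(0.750)=6.25178, x(0.755)=6.25293, x(0.760)=6.25193
parabola through these three points peaks at t≈0.755 with x≈6.25293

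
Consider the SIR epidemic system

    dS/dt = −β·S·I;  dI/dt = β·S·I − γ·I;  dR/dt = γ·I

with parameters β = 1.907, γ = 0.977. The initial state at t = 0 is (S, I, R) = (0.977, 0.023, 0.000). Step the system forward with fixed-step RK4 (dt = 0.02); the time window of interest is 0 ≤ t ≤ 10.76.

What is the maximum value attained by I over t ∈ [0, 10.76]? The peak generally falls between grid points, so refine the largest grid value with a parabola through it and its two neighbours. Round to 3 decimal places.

t=0.000: state=(0.977, 0.023, 0.000)
step 1 (dt=0.02): k1=(-0.043, 0.020, 0.022), k2=(-0.043, 0.021, 0.023), k3=(-0.043, 0.021, 0.023), k4=(-0.044, 0.021, 0.023); state += dt/6·(k1+2k2+2k3+k4)
t=0.020: state=(0.976, 0.023, 0.000)
t=0.040: state=(0.975, 0.024, 0.001)
t=0.060: state=(0.974, 0.024, 0.001)
continuing one RK4 step at a time; state shown every 25 steps (Δt=0.5):
t=0.500: state=(0.951, 0.035, 0.014)
t=1.000: state=(0.912, 0.053, 0.035)
t=1.500: state=(0.858, 0.075, 0.067)
t=2.000: state=(0.789, 0.102, 0.110)
t=2.500: state=(0.707, 0.127, 0.166)
t=3.000: state=(0.620, 0.147, 0.233)
t=3.500: state=(0.536, 0.156, 0.308)
t=4.000: state=(0.462, 0.154, 0.384)
t=4.500: state=(0.400, 0.143, 0.457)
t=5.000: state=(0.352, 0.125, 0.522)
t=5.500: state=(0.316, 0.106, 0.579)
t=6.000: state=(0.288, 0.086, 0.626)
t=6.500: state=(0.268, 0.069, 0.663)
t=7.000: state=(0.252, 0.054, 0.693)
t=7.500: state=(0.241, 0.042, 0.717)
t=8.000: state=(0.233, 0.032, 0.735)
t=8.500: state=(0.227, 0.025, 0.749)
t=9.000: state=(0.222, 0.019, 0.759)
t=9.500: state=(0.219, 0.014, 0.767)
t=10.000: state=(0.216, 0.011, 0.773)
t=10.500: state=(0.214, 0.008, 0.778)
t=10.760: state=(0.213, 0.007, 0.780)
largest grid value and its neighbours: I(3.640)=0.15695, I(3.660)=0.15695, I(3.680)=0.15694
parabola through these three points peaks at t≈3.650 with I≈0.15696

max I = 0.157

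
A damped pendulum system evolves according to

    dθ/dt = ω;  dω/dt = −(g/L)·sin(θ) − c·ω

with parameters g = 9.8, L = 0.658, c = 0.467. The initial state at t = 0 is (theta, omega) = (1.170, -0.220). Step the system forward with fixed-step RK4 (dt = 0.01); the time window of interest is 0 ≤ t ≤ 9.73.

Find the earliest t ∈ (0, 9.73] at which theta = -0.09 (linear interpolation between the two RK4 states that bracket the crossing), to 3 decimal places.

t = 0.471

t=0.000: state=(1.170, -0.220)
step 1 (dt=0.01): k1=(-0.220, -13.611), k2=(-0.288, -13.572), k3=(-0.288, -13.570), k4=(-0.356, -13.530); state += dt/6·(k1+2k2+2k3+k4)
t=0.010: state=(1.167, -0.356)
t=0.020: state=(1.163, -0.491)
t=0.030: state=(1.157, -0.625)
t=0.470: state=(-0.085, -3.795)
next step: t=0.480: state=(-0.123, -3.762) — theta has crossed -0.09
linear interpolation between t=0.470 (-0.08512) and t=0.480 (-0.12291) → t≈0.471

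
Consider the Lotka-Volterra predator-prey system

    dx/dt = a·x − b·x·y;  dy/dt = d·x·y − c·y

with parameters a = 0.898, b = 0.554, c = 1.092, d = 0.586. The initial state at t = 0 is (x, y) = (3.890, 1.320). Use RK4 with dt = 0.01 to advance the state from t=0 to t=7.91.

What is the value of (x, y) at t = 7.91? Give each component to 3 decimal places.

(x, y) = (2.206, 3.617)

t=0.000: state=(3.890, 1.320)
step 1 (dt=0.01): k1=(0.649, 1.568), k2=(0.632, 1.579), k3=(0.632, 1.579), k4=(0.616, 1.591); state += dt/6·(k1+2k2+2k3+k4)
t=0.010: state=(3.896, 1.336)
t=0.020: state=(3.902, 1.352)
t=0.030: state=(3.908, 1.368)
continuing one RK4 step at a time; state shown every 50 steps (Δt=0.5):
t=0.500: state=(3.692, 2.387)
t=1.000: state=(2.529, 3.484)
t=1.500: state=(1.453, 3.569)
t=2.000: state=(0.922, 2.895)
t=2.500: state=(0.723, 2.123)
t=3.000: state=(0.688, 1.507)
t=3.500: state=(0.757, 1.077)
t=4.000: state=(0.917, 0.795)
t=4.500: state=(1.183, 0.625)
t=5.000: state=(1.581, 0.541)
t=5.500: state=(2.137, 0.538)
t=6.000: state=(2.852, 0.645)
t=6.500: state=(3.601, 0.964)
t=7.000: state=(3.943, 1.717)
t=7.500: state=(3.256, 2.935)
t=7.910: state=(2.206, 3.617)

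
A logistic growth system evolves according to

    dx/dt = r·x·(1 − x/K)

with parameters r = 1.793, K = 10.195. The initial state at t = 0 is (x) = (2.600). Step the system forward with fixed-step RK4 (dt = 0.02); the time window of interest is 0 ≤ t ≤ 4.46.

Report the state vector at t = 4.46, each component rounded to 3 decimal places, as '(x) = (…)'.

(x) = (10.185)

t=0.000: state=(2.600)
step 1 (dt=0.02): k1=(3.473), k2=(3.503), k3=(3.503), k4=(3.534); state += dt/6·(k1+2k2+2k3+k4)
t=0.020: state=(2.670)
t=0.040: state=(2.741)
t=0.060: state=(2.814)
continuing one RK4 step at a time; state shown every 10 steps (Δt=0.2):
t=0.200: state=(3.353)
t=0.400: state=(4.203)
t=0.600: state=(5.107)
t=0.800: state=(6.011)
t=1.000: state=(6.860)
t=1.200: state=(7.610)
t=1.400: state=(8.239)
t=1.600: state=(8.745)
t=1.800: state=(9.136)
t=2.000: state=(9.432)
t=2.200: state=(9.649)
t=2.400: state=(9.808)
t=2.600: state=(9.921)
t=2.800: state=(10.002)
t=3.000: state=(10.059)
t=3.200: state=(10.100)
t=3.400: state=(10.128)
t=3.600: state=(10.148)
t=3.800: state=(10.162)
t=4.000: state=(10.172)
t=4.200: state=(10.179)
t=4.400: state=(10.184)
t=4.460: state=(10.185)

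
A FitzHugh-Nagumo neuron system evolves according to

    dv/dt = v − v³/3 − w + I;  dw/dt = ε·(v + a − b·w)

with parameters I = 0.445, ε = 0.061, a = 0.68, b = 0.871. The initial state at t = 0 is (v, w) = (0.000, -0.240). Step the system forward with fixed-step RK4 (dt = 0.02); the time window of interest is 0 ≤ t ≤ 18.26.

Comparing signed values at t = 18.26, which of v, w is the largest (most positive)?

t=0.000: state=(0.000, -0.240)
step 1 (dt=0.02): k1=(0.685, 0.054), k2=(0.691, 0.055), k3=(0.691, 0.055), k4=(0.698, 0.055); state += dt/6·(k1+2k2+2k3+k4)
t=0.020: state=(0.014, -0.239)
t=0.040: state=(0.028, -0.238)
t=0.060: state=(0.042, -0.237)
continuing one RK4 step at a time; state shown every 50 steps (Δt=1):
t=1.000: state=(1.034, -0.159)
t=2.000: state=(1.830, -0.020)
t=3.000: state=(1.885, 0.133)
t=4.000: state=(1.835, 0.277)
t=5.000: state=(1.777, 0.411)
t=6.000: state=(1.718, 0.534)
t=7.000: state=(1.657, 0.647)
t=8.000: state=(1.595, 0.750)
t=9.000: state=(1.531, 0.845)
t=10.000: state=(1.465, 0.930)
t=11.000: state=(1.395, 1.007)
t=12.000: state=(1.320, 1.076)
t=13.000: state=(1.238, 1.137)
t=14.000: state=(1.145, 1.189)
t=15.000: state=(1.035, 1.233)
t=16.000: state=(0.893, 1.267)
t=17.000: state=(0.684, 1.289)
t=18.000: state=(0.299, 1.293)
t=18.260: state=(0.135, 1.290)
compare at T: v=0.135, w=1.290

largest component: w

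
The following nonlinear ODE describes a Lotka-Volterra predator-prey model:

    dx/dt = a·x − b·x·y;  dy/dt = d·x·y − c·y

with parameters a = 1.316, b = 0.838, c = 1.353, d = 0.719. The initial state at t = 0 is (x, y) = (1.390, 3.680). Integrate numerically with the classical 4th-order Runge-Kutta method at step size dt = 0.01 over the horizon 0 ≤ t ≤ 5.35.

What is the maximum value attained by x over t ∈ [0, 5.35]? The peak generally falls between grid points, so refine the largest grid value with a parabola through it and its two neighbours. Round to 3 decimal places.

t=0.000: state=(1.390, 3.680)
step 1 (dt=0.01): k1=(-2.457, -1.301), k2=(-2.428, -1.331), k3=(-2.428, -1.331), k4=(-2.399, -1.361); state += dt/6·(k1+2k2+2k3+k4)
t=0.010: state=(1.366, 3.667)
t=0.020: state=(1.342, 3.653)
t=0.030: state=(1.319, 3.638)
continuing one RK4 step at a time; state shown every 20 steps (Δt=0.2):
t=0.200: state=(1.003, 3.327)
t=0.400: state=(0.775, 2.880)
t=0.600: state=(0.647, 2.432)
t=0.800: state=(0.580, 2.025)
t=1.000: state=(0.554, 1.675)
t=1.200: state=(0.558, 1.384)
t=1.400: state=(0.587, 1.146)
t=1.600: state=(0.641, 0.955)
t=1.800: state=(0.720, 0.803)
t=2.000: state=(0.828, 0.685)
t=2.200: state=(0.968, 0.594)
t=2.400: state=(1.147, 0.527)
t=2.600: state=(1.371, 0.482)
t=2.800: state=(1.650, 0.457)
t=3.000: state=(1.990, 0.452)
t=3.200: state=(2.397, 0.473)
t=3.400: state=(2.870, 0.526)
t=3.600: state=(3.392, 0.629)
t=3.800: state=(3.917, 0.812)
t=4.000: state=(4.342, 1.125)
t=4.200: state=(4.499, 1.628)
t=4.400: state=(4.210, 2.337)
t=4.600: state=(3.467, 3.109)
t=4.800: state=(2.546, 3.654)
t=5.000: state=(1.765, 3.790)
t=5.200: state=(1.234, 3.577)
t=5.350: state=(0.976, 3.287)
largest grid value and its neighbours: x(4.170)=4.50062, x(4.180)=4.50129, x(4.190)=4.50084
parabola through these three points peaks at t≈4.181 with x≈4.50129

max x = 4.501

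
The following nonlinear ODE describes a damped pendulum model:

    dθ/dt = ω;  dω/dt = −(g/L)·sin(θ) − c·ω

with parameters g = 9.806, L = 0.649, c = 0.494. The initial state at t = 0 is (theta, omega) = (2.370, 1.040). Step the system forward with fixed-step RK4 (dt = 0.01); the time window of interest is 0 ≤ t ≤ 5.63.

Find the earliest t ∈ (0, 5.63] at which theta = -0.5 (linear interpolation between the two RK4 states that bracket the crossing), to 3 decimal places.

t = 0.851

t=0.000: state=(2.370, 1.040)
step 1 (dt=0.01): k1=(1.040, -11.049), k2=(0.985, -10.965), k3=(0.985, -10.969), k4=(0.930, -10.888); state += dt/6·(k1+2k2+2k3+k4)
t=0.010: state=(2.380, 0.930)
t=0.020: state=(2.389, 0.822)
t=0.030: state=(2.396, 0.716)
continuing one RK4 step at a time; state shown every 20 steps (Δt=0.2):
t=0.200: state=(2.371, -0.992)
t=0.400: state=(1.960, -3.210)
t=0.600: state=(1.064, -5.688)
t=0.800: state=(-0.190, -6.291)
t=0.850: state=(-0.496, -5.886)
next step: t=0.860: state=(-0.554, -5.782) — theta has crossed -0.5
linear interpolation between t=0.850 (-0.49559) and t=0.860 (-0.55393) → t≈0.851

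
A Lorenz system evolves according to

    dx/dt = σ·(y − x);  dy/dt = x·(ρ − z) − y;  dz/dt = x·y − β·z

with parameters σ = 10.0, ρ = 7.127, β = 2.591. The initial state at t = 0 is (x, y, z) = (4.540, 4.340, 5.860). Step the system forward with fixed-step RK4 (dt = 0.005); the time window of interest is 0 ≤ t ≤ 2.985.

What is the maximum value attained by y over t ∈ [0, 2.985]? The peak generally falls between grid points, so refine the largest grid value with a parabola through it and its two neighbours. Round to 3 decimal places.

t=0.000: state=(4.540, 4.340, 5.860)
step 1 (dt=0.005): k1=(-2.000, 1.412, 4.520), k2=(-1.915, 1.351, 4.485), k3=(-1.918, 1.352, 4.486), k4=(-1.836, 1.292, 4.451); state += dt/6·(k1+2k2+2k3+k4)
t=0.005: state=(4.530, 4.347, 5.882)
t=0.010: state=(4.522, 4.353, 5.905)
t=0.015: state=(4.514, 4.359, 5.926)
continuing one RK4 step at a time; state shown every 20 steps (Δt=0.1):
t=0.100: state=(4.437, 4.379, 6.248)
t=0.200: state=(4.366, 4.271, 6.502)
t=0.300: state=(4.243, 4.095, 6.605)
t=0.400: state=(4.082, 3.916, 6.563)
t=0.500: state=(3.925, 3.783, 6.418)
t=0.600: state=(3.808, 3.719, 6.226)
t=0.700: state=(3.750, 3.723, 6.040)
t=0.800: state=(3.753, 3.784, 5.899)
t=0.900: state=(3.807, 3.880, 5.828)
t=1.000: state=(3.893, 3.988, 5.833)
t=1.100: state=(3.989, 4.082, 5.905)
t=1.200: state=(4.072, 4.141, 6.020)
t=1.300: state=(4.123, 4.154, 6.146)
t=1.400: state=(4.133, 4.122, 6.250)
t=1.500: state=(4.104, 4.060, 6.309)
t=1.600: state=(4.050, 3.989, 6.314)
t=1.700: state=(3.988, 3.927, 6.273)
t=1.800: state=(3.934, 3.888, 6.202)
t=1.900: state=(3.899, 3.877, 6.124)
t=2.000: state=(3.890, 3.893, 6.058)
t=2.100: state=(3.904, 3.927, 6.017)
t=2.200: state=(3.934, 3.970, 6.007)
t=2.300: state=(3.972, 4.011, 6.026)
t=2.400: state=(4.008, 4.040, 6.067)
t=2.500: state=(4.034, 4.052, 6.117)
t=2.600: state=(4.044, 4.045, 6.162)
t=2.700: state=(4.038, 4.025, 6.192)
t=2.800: state=(4.020, 3.998, 6.203)
t=2.900: state=(3.996, 3.971, 6.193)
t=2.985: state=(3.976, 3.954, 6.174)
largest grid value and its neighbours: y(0.065)=4.38591, y(0.070)=4.38608, y(0.075)=4.38583
parabola through these three points peaks at t≈0.070 with y≈4.38608

max y = 4.386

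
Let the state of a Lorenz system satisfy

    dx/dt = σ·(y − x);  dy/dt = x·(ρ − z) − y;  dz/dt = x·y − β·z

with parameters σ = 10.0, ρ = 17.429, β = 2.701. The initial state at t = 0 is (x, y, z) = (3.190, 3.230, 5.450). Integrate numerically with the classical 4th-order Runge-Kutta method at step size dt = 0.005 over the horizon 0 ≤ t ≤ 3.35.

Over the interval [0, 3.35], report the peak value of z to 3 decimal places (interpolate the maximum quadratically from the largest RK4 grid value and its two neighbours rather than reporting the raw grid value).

t=0.000: state=(3.190, 3.230, 5.450)
step 1 (dt=0.005): k1=(0.400, 34.983, -4.417), k2=(1.265, 34.943, -4.105), k3=(1.242, 34.966, -4.100), k4=(2.086, 34.948, -3.783); state += dt/6·(k1+2k2+2k3+k4)
t=0.005: state=(3.196, 3.405, 5.429)
t=0.010: state=(3.211, 3.580, 5.412)
t=0.015: state=(3.233, 3.755, 5.398)
continuing one RK4 step at a time; state shown every 40 steps (Δt=0.2):
t=0.200: state=(8.031, 12.184, 9.946)
t=0.400: state=(10.185, 5.838, 24.920)
t=0.600: state=(2.168, 0.312, 16.151)
t=0.800: state=(1.083, 1.315, 9.553)
t=1.000: state=(2.646, 4.157, 6.309)
t=1.200: state=(8.271, 12.260, 10.956)
t=1.400: state=(9.736, 5.489, 24.387)
t=1.600: state=(2.344, 0.691, 15.879)
t=1.800: state=(1.568, 1.998, 9.562)
t=2.000: state=(3.888, 6.010, 7.190)
t=2.200: state=(10.154, 13.044, 16.120)
t=2.400: state=(7.139, 2.802, 22.202)
t=2.600: state=(2.136, 1.463, 13.830)
t=2.800: state=(2.676, 3.746, 8.910)
t=3.000: state=(6.854, 10.001, 10.349)
t=3.200: state=(10.326, 8.468, 22.590)
t=3.350: state=(5.307, 2.142, 19.630)
largest grid value and its neighbours: z(0.390)=24.94284, z(0.395)=24.94547, z(0.400)=24.91986
parabola through these three points peaks at t≈0.393 with z≈24.94781

max z = 24.948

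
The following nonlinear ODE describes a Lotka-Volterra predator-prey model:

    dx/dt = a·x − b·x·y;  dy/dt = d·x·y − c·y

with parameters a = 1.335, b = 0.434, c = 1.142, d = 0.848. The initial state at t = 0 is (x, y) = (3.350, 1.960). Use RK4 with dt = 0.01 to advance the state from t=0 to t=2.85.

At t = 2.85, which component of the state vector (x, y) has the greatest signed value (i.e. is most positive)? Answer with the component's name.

largest component: y

t=0.000: state=(3.350, 1.960)
step 1 (dt=0.01): k1=(1.623, 3.330), k2=(1.602, 3.372), k3=(1.602, 3.372), k4=(1.581, 3.414); state += dt/6·(k1+2k2+2k3+k4)
t=0.010: state=(3.366, 1.994)
t=0.020: state=(3.382, 2.028)
t=0.030: state=(3.397, 2.064)
continuing one RK4 step at a time; state shown every 10 steps (Δt=0.1):
t=0.100: state=(3.489, 2.337)
t=0.200: state=(3.567, 2.814)
t=0.300: state=(3.563, 3.398)
t=0.400: state=(3.463, 4.087)
t=0.500: state=(3.261, 4.852)
t=0.600: state=(2.967, 5.639)
t=0.700: state=(2.612, 6.375)
t=0.800: state=(2.233, 6.984)
t=0.900: state=(1.866, 7.411)
t=1.000: state=(1.537, 7.635)
t=1.100: state=(1.259, 7.666)
t=1.200: state=(1.034, 7.534)
t=1.300: state=(0.857, 7.280)
t=1.400: state=(0.719, 6.941)
t=1.500: state=(0.613, 6.551)
t=1.600: state=(0.532, 6.133)
t=1.700: state=(0.470, 5.708)
t=1.800: state=(0.423, 5.288)
t=1.900: state=(0.388, 4.882)
t=2.000: state=(0.362, 4.496)
t=2.100: state=(0.343, 4.132)
t=2.200: state=(0.330, 3.793)
t=2.300: state=(0.322, 3.478)
t=2.400: state=(0.319, 3.188)
t=2.500: state=(0.319, 2.922)
t=2.600: state=(0.323, 2.678)
t=2.700: state=(0.330, 2.456)
t=2.800: state=(0.340, 2.254)
t=2.850: state=(0.347, 2.161)
compare at T: x=0.347, y=2.161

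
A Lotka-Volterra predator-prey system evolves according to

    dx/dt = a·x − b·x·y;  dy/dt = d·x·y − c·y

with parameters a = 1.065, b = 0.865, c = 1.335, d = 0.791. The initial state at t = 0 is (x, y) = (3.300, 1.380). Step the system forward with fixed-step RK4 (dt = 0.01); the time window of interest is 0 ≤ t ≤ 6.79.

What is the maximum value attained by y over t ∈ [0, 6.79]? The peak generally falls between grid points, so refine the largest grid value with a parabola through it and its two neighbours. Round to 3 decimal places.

t=0.000: state=(3.300, 1.380)
step 1 (dt=0.01): k1=(-0.425, 1.760), k2=(-0.450, 1.769), k3=(-0.450, 1.769), k4=(-0.475, 1.777); state += dt/6·(k1+2k2+2k3+k4)
t=0.010: state=(3.296, 1.398)
t=0.020: state=(3.291, 1.416)
t=0.030: state=(3.285, 1.434)
continuing one RK4 step at a time; state shown every 25 steps (Δt=0.25):
t=0.250: state=(3.037, 1.859)
t=0.500: state=(2.519, 2.313)
t=0.750: state=(1.930, 2.571)
t=1.000: state=(1.439, 2.563)
t=1.250: state=(1.101, 2.354)
t=1.500: state=(0.892, 2.050)
t=1.750: state=(0.773, 1.729)
t=2.000: state=(0.718, 1.433)
t=2.250: state=(0.706, 1.181)
t=2.500: state=(0.731, 0.975)
t=2.750: state=(0.787, 0.811)
t=3.000: state=(0.874, 0.684)
t=3.250: state=(0.995, 0.589)
t=3.500: state=(1.152, 0.521)
t=3.750: state=(1.350, 0.478)
t=4.000: state=(1.593, 0.457)
t=4.250: state=(1.883, 0.462)
t=4.500: state=(2.217, 0.496)
t=4.750: state=(2.581, 0.570)
t=5.000: state=(2.938, 0.705)
t=5.250: state=(3.219, 0.931)
t=5.500: state=(3.317, 1.277)
t=5.750: state=(3.129, 1.739)
t=6.000: state=(2.659, 2.216)
t=6.250: state=(2.068, 2.533)
t=6.500: state=(1.544, 2.587)
t=6.750: state=(1.169, 2.417)
t=6.790: state=(1.123, 2.376)
largest grid value and its neighbours: y(0.850)=2.59835, y(0.860)=2.59873, y(0.870)=2.59869
parabola through these three points peaks at t≈0.864 with y≈2.59877

max y = 2.599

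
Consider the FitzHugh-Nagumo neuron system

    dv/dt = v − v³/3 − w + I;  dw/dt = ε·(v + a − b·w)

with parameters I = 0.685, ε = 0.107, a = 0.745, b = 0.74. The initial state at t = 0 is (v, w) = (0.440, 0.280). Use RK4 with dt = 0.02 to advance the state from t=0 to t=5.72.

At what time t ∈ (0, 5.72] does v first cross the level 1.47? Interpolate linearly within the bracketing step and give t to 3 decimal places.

t=0.000: state=(0.440, 0.280)
step 1 (dt=0.02): k1=(0.817, 0.105), k2=(0.822, 0.105), k3=(0.822, 0.105), k4=(0.828, 0.106); state += dt/6·(k1+2k2+2k3+k4)
t=0.020: state=(0.456, 0.282)
t=0.040: state=(0.473, 0.284)
t=0.060: state=(0.490, 0.286)
continuing one RK4 step at a time; state shown every 10 steps (Δt=0.2):
t=0.200: state=(0.614, 0.303)
t=0.400: state=(0.805, 0.329)
t=0.600: state=(1.005, 0.359)
t=0.800: state=(1.197, 0.392)
t=1.000: state=(1.367, 0.429)
t=1.140: state=(1.466, 0.457)
next step: t=1.160: state=(1.479, 0.461) — v has crossed 1.47
linear interpolation between t=1.140 (1.46631) and t=1.160 (1.47900) → t≈1.146

t = 1.146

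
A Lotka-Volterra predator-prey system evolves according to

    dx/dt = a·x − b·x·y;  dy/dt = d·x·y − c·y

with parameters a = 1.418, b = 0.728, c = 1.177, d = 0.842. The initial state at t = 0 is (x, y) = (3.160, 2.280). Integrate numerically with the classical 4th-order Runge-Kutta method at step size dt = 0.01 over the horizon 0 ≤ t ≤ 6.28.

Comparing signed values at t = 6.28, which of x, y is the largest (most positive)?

t=0.000: state=(3.160, 2.280)
step 1 (dt=0.01): k1=(-0.764, 3.383), k2=(-0.802, 3.401), k3=(-0.802, 3.400), k4=(-0.840, 3.418); state += dt/6·(k1+2k2+2k3+k4)
t=0.010: state=(3.152, 2.314)
t=0.020: state=(3.143, 2.348)
t=0.030: state=(3.134, 2.383)
continuing one RK4 step at a time; state shown every 25 steps (Δt=0.25):
t=0.250: state=(2.742, 3.186)
t=0.500: state=(2.033, 3.932)
t=0.750: state=(1.374, 4.180)
t=1.000: state=(0.929, 3.953)
t=1.250: state=(0.672, 3.477)
t=1.500: state=(0.535, 2.937)
t=1.750: state=(0.468, 2.429)
t=2.000: state=(0.447, 1.992)
t=2.250: state=(0.458, 1.631)
t=2.500: state=(0.499, 1.344)
t=2.750: state=(0.569, 1.120)
t=3.000: state=(0.672, 0.950)
t=3.250: state=(0.816, 0.827)
t=3.500: state=(1.008, 0.746)
t=3.750: state=(1.260, 0.705)
t=4.000: state=(1.581, 0.708)
t=4.250: state=(1.973, 0.765)
t=4.500: state=(2.419, 0.905)
t=4.750: state=(2.861, 1.177)
t=5.000: state=(3.163, 1.659)
t=5.250: state=(3.124, 2.415)
t=5.500: state=(2.642, 3.324)
t=5.750: state=(1.920, 4.007)
t=6.000: state=(1.290, 4.170)
t=6.250: state=(0.878, 3.889)
t=6.280: state=(0.842, 3.837)
compare at T: x=0.842, y=3.837

largest component: y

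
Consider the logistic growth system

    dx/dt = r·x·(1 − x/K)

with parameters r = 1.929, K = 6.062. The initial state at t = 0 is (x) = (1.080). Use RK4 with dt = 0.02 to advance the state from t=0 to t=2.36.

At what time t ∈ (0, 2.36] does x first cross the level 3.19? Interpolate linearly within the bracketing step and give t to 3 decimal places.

t = 0.847

t=0.000: state=(1.080)
step 1 (dt=0.02): k1=(1.712), k2=(1.733), k3=(1.734), k4=(1.755); state += dt/6·(k1+2k2+2k3+k4)
t=0.020: state=(1.115)
t=0.040: state=(1.150)
t=0.060: state=(1.187)
continuing one RK4 step at a time; state shown every 5 steps (Δt=0.1):
t=0.100: state=(1.262)
t=0.200: state=(1.466)
t=0.300: state=(1.690)
t=0.400: state=(1.935)
t=0.500: state=(2.198)
t=0.600: state=(2.474)
t=0.700: state=(2.761)
t=0.800: state=(3.053)
t=0.840: state=(3.170)
next step: t=0.860: state=(3.228) — x has crossed 3.19
linear interpolation between t=0.840 (3.16956) and t=0.860 (3.22784) → t≈0.847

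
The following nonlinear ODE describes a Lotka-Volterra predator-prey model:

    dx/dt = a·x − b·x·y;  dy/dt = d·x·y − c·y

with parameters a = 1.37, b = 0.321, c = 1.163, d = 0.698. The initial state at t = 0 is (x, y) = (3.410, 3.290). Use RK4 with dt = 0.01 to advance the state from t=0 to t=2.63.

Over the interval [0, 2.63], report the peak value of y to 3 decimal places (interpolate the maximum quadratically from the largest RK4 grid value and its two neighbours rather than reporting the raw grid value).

max y = 8.576

t=0.000: state=(3.410, 3.290)
step 1 (dt=0.01): k1=(1.070, 4.005), k2=(1.050, 4.041), k3=(1.050, 4.041), k4=(1.029, 4.078); state += dt/6·(k1+2k2+2k3+k4)
t=0.010: state=(3.420, 3.330)
t=0.020: state=(3.431, 3.372)
t=0.030: state=(3.440, 3.413)
continuing one RK4 step at a time; state shown every 10 steps (Δt=0.1):
t=0.100: state=(3.495, 3.728)
t=0.200: state=(3.527, 4.242)
t=0.300: state=(3.498, 4.827)
t=0.400: state=(3.401, 5.469)
t=0.500: state=(3.237, 6.140)
t=0.600: state=(3.016, 6.801)
t=0.700: state=(2.753, 7.406)
t=0.800: state=(2.468, 7.911)
t=0.900: state=(2.182, 8.284)
t=1.000: state=(1.911, 8.505)
t=1.100: state=(1.665, 8.576)
t=1.200: state=(1.451, 8.510)
t=1.300: state=(1.270, 8.329)
t=1.400: state=(1.119, 8.058)
t=1.500: state=(0.996, 7.721)
t=1.600: state=(0.897, 7.342)
t=1.700: state=(0.818, 6.938)
t=1.800: state=(0.756, 6.525)
t=1.900: state=(0.708, 6.112)
t=2.000: state=(0.671, 5.709)
t=2.100: state=(0.645, 5.321)
t=2.200: state=(0.627, 4.951)
t=2.300: state=(0.617, 4.603)
t=2.400: state=(0.614, 4.278)
t=2.500: state=(0.617, 3.975)
t=2.600: state=(0.625, 3.695)
t=2.630: state=(0.629, 3.616)
largest grid value and its neighbours: y(1.090)=8.57559, y(1.100)=8.57621, y(1.110)=8.57545
parabola through these three points peaks at t≈1.100 with y≈8.57621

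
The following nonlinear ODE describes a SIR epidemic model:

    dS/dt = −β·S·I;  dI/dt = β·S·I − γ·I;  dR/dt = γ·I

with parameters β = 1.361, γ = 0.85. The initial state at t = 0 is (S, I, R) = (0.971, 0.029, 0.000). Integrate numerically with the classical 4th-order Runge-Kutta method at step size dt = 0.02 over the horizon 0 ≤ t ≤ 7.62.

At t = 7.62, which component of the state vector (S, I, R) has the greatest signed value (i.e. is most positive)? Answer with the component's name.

largest component: R

t=0.000: state=(0.971, 0.029, 0.000)
step 1 (dt=0.02): k1=(-0.038, 0.014, 0.025), k2=(-0.038, 0.014, 0.025), k3=(-0.038, 0.014, 0.025), k4=(-0.039, 0.014, 0.025); state += dt/6·(k1+2k2+2k3+k4)
t=0.020: state=(0.970, 0.029, 0.000)
t=0.040: state=(0.969, 0.030, 0.001)
t=0.060: state=(0.969, 0.030, 0.002)
continuing one RK4 step at a time; state shown every 25 steps (Δt=0.5):
t=0.500: state=(0.950, 0.036, 0.014)
t=1.000: state=(0.924, 0.045, 0.031)
t=1.500: state=(0.893, 0.055, 0.052)
t=2.000: state=(0.857, 0.065, 0.078)
t=2.500: state=(0.817, 0.075, 0.108)
t=3.000: state=(0.774, 0.084, 0.141)
t=3.500: state=(0.729, 0.092, 0.179)
t=4.000: state=(0.684, 0.097, 0.219)
t=4.500: state=(0.639, 0.100, 0.261)
t=5.000: state=(0.597, 0.099, 0.304)
t=5.500: state=(0.559, 0.096, 0.345)
t=6.000: state=(0.524, 0.091, 0.385)
t=6.500: state=(0.494, 0.084, 0.422)
t=7.000: state=(0.468, 0.076, 0.456)
t=7.500: state=(0.445, 0.068, 0.487)
t=7.620: state=(0.441, 0.066, 0.494)
compare at T: S=0.441, I=0.066, R=0.494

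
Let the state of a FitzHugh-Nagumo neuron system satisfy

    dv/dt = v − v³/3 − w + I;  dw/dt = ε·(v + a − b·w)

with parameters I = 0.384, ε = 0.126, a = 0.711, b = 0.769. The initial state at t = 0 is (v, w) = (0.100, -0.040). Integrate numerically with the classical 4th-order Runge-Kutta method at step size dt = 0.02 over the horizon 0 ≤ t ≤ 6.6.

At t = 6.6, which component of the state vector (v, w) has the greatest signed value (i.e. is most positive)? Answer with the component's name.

largest component: w

t=0.000: state=(0.100, -0.040)
step 1 (dt=0.02): k1=(0.524, 0.106), k2=(0.528, 0.107), k3=(0.528, 0.107), k4=(0.532, 0.107); state += dt/6·(k1+2k2+2k3+k4)
t=0.020: state=(0.111, -0.038)
t=0.040: state=(0.121, -0.036)
t=0.060: state=(0.132, -0.034)
continuing one RK4 step at a time; state shown every 25 steps (Δt=0.5):
t=0.500: state=(0.419, 0.021)
t=1.000: state=(0.848, 0.102)
t=1.500: state=(1.285, 0.207)
t=2.000: state=(1.561, 0.330)
t=2.500: state=(1.656, 0.458)
t=3.000: state=(1.655, 0.582)
t=3.500: state=(1.614, 0.699)
t=4.000: state=(1.557, 0.807)
t=4.500: state=(1.491, 0.906)
t=5.000: state=(1.420, 0.997)
t=5.500: state=(1.344, 1.078)
t=6.000: state=(1.260, 1.151)
t=6.500: state=(1.169, 1.215)
t=6.600: state=(1.149, 1.227)
compare at T: v=1.149, w=1.227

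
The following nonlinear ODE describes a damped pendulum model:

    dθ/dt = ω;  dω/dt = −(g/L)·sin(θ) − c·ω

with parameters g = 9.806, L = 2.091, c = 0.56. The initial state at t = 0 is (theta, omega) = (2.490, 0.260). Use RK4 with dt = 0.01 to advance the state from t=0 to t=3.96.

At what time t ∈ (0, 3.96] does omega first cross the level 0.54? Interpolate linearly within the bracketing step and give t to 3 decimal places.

t=0.000: state=(2.490, 0.260)
step 1 (dt=0.01): k1=(0.260, -2.990), k2=(0.245, -2.976), k3=(0.245, -2.977), k4=(0.230, -2.964); state += dt/6·(k1+2k2+2k3+k4)
t=0.010: state=(2.492, 0.230)
t=0.020: state=(2.495, 0.201)
t=0.030: state=(2.496, 0.171)
continuing one RK4 step at a time; state shown every 20 steps (Δt=0.2):
t=0.200: state=(2.485, -0.301)
t=0.400: state=(2.371, -0.844)
t=0.600: state=(2.144, -1.435)
t=0.800: state=(1.792, -2.094)
t=1.000: state=(1.306, -2.751)
t=1.200: state=(0.705, -3.199)
t=1.400: state=(0.058, -3.179)
t=1.600: state=(-0.530, -2.625)
t=1.800: state=(-0.969, -1.735)
t=2.000: state=(-1.219, -0.758)
t=2.200: state=(-1.276, 0.168)
t=2.280: state=(-1.249, 0.511)
next step: t=2.290: state=(-1.243, 0.552) — omega has crossed 0.54
linear interpolation between t=2.280 (0.51069) and t=2.290 (0.55216) → t≈2.287

t = 2.287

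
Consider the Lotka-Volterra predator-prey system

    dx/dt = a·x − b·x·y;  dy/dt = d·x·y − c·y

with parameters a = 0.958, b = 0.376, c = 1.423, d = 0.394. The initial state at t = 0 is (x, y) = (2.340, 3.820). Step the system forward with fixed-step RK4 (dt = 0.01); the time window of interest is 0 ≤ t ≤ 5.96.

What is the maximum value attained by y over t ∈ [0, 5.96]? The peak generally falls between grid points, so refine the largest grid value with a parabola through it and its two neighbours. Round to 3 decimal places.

t=0.000: state=(2.340, 3.820)
step 1 (dt=0.01): k1=(-1.119, -1.914), k2=(-1.108, -1.918), k3=(-1.108, -1.917), k4=(-1.097, -1.921); state += dt/6·(k1+2k2+2k3+k4)
t=0.010: state=(2.329, 3.801)
t=0.020: state=(2.318, 3.782)
t=0.030: state=(2.307, 3.762)
continuing one RK4 step at a time; state shown every 20 steps (Δt=0.2):
t=0.200: state=(2.158, 3.429)
t=0.400: state=(2.049, 3.044)
t=0.600: state=(2.001, 2.685)
t=0.800: state=(2.005, 2.365)
t=1.000: state=(2.055, 2.087)
t=1.200: state=(2.147, 1.852)
t=1.400: state=(2.279, 1.659)
t=1.600: state=(2.452, 1.503)
t=1.800: state=(2.665, 1.383)
t=2.000: state=(2.919, 1.296)
t=2.200: state=(3.214, 1.241)
t=2.400: state=(3.550, 1.219)
t=2.600: state=(3.922, 1.231)
t=2.800: state=(4.324, 1.281)
t=3.000: state=(4.740, 1.377)
t=3.200: state=(5.149, 1.530)
t=3.400: state=(5.515, 1.753)
t=3.600: state=(5.791, 2.060)
t=3.800: state=(5.920, 2.461)
t=4.000: state=(5.853, 2.949)
t=4.200: state=(5.567, 3.484)
t=4.400: state=(5.088, 3.993)
t=4.600: state=(4.493, 4.383)
t=4.800: state=(3.879, 4.586)
t=5.000: state=(3.324, 4.579)
t=5.200: state=(2.871, 4.394)
t=5.400: state=(2.526, 4.086)
t=5.600: state=(2.281, 3.713)
t=5.800: state=(2.121, 3.321)
t=5.960: state=(2.044, 3.015)
largest grid value and its neighbours: y(4.880)=4.60730, y(4.890)=4.60769, y(4.900)=4.60756
parabola through these three points peaks at t≈4.893 with y≈4.60770

max y = 4.608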